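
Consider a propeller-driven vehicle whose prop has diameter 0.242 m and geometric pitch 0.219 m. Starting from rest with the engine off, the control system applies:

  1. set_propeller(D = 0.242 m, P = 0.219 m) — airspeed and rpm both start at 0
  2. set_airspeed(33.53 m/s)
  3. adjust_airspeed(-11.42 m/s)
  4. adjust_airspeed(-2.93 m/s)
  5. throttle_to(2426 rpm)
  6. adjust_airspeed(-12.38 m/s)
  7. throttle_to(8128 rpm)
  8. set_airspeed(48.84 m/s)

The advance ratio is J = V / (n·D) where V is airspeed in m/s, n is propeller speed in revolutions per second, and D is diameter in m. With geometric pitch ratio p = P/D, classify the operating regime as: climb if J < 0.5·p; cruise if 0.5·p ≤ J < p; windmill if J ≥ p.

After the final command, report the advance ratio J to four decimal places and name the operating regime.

J = 1.4898, regime = windmill

set_propeller: D = 0.242 m, P = 0.219 m (p = P/D = 0.904959); state ← (V=0, rpm=0)
set_airspeed(33.53): V ← 33.53 m/s
adjust_airspeed(-11.42): V ← 33.53 -11.42 = 22.11 m/s
adjust_airspeed(-2.93): V ← 22.11 -2.93 = 19.18 m/s
throttle_to(2426): rpm ← 2426
adjust_airspeed(-12.38): V ← 19.18 -12.38 = 6.8 m/s
throttle_to(8128): rpm ← 8128
set_airspeed(48.84): V ← 48.84 m/s
final state: V = 48.84 m/s, rpm = 8128 → n = rpm/60 = 135.466667 rev/s
J = V / (n·D) = 48.84 / (135.466667 × 0.242) = 1.489800
regime bands: climb J<0.4525 | cruise [0.4525, 0.9050) | windmill J≥0.9050
J = 1.4898 → windmill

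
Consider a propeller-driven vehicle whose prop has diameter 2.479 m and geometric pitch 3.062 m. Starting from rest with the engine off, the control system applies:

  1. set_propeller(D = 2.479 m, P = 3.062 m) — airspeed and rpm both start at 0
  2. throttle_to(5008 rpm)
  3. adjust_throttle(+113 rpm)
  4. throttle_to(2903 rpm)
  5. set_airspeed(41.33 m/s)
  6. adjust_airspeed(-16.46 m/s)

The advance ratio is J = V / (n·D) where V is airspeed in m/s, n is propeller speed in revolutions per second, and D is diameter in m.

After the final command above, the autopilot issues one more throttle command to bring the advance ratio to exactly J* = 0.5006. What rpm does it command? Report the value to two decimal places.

set_propeller: D = 2.479 m, P = 3.062 m (p = P/D = 1.235175); state ← (V=0, rpm=0)
throttle_to(5008): rpm ← 5008
adjust_throttle(+113): rpm ← 5008 +113 = 5121
throttle_to(2903): rpm ← 2903
set_airspeed(41.33): V ← 41.33 m/s
adjust_airspeed(-16.46): V ← 41.33 -16.46 = 24.87 m/s
final state: V = 24.87 m/s, rpm = 2903 → n = rpm/60 = 48.383333 rev/s
target J* = 0.5006; solve J* = V/(n·D) for n: n = V/(J*·D) = 24.87/(0.5006 × 2.479) = 20.040494 rev/s
rpm = 60·n = 1202.429614

rpm = 1202.43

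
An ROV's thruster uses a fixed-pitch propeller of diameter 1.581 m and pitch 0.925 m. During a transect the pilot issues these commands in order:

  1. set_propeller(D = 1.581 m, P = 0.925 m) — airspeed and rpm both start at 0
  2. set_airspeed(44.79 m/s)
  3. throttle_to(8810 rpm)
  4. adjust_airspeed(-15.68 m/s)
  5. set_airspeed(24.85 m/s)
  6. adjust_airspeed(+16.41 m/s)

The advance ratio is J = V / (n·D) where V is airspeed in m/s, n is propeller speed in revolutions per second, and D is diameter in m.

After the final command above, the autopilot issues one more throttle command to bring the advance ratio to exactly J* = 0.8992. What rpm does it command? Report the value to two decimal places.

rpm = 1741.38

set_propeller: D = 1.581 m, P = 0.925 m (p = P/D = 0.585073); state ← (V=0, rpm=0)
set_airspeed(44.79): V ← 44.79 m/s
throttle_to(8810): rpm ← 8810
adjust_airspeed(-15.68): V ← 44.79 -15.68 = 29.11 m/s
set_airspeed(24.85): V ← 24.85 m/s
adjust_airspeed(+16.41): V ← 24.85 +16.41 = 41.26 m/s
final state: V = 41.26 m/s, rpm = 8810 → n = rpm/60 = 146.833333 rev/s
target J* = 0.8992; solve J* = V/(n·D) for n: n = V/(J*·D) = 41.26/(0.8992 × 1.581) = 29.022917 rev/s
rpm = 60·n = 1741.375003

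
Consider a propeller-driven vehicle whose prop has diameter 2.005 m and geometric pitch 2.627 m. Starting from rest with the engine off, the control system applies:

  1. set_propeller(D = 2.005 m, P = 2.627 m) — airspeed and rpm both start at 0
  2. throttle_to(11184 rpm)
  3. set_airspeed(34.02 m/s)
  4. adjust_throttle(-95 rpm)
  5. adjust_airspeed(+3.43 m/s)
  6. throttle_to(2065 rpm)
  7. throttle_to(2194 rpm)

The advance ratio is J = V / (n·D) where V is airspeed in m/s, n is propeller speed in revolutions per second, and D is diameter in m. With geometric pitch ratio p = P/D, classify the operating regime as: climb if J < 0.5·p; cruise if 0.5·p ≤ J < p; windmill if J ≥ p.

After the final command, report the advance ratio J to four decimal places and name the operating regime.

set_propeller: D = 2.005 m, P = 2.627 m (p = P/D = 1.310224); state ← (V=0, rpm=0)
throttle_to(11184): rpm ← 11184
set_airspeed(34.02): V ← 34.02 m/s
adjust_throttle(-95): rpm ← 11184 -95 = 11089
adjust_airspeed(+3.43): V ← 34.02 +3.43 = 37.45 m/s
throttle_to(2065): rpm ← 2065
throttle_to(2194): rpm ← 2194
final state: V = 37.45 m/s, rpm = 2194 → n = rpm/60 = 36.566667 rev/s
J = V / (n·D) = 37.45 / (36.566667 × 2.005) = 0.510801
regime bands: climb J<0.6551 | cruise [0.6551, 1.3102) | windmill J≥1.3102
J = 0.5108 → climb

J = 0.5108, regime = climb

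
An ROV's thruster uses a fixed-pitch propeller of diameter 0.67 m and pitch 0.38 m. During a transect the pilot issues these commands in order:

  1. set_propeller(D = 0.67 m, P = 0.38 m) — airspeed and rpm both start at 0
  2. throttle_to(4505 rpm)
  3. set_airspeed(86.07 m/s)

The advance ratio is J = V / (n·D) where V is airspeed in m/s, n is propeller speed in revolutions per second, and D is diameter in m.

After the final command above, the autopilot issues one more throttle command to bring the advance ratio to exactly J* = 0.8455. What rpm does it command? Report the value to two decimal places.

set_propeller: D = 0.67 m, P = 0.38 m (p = P/D = 0.567164); state ← (V=0, rpm=0)
throttle_to(4505): rpm ← 4505
set_airspeed(86.07): V ← 86.07 m/s
final state: V = 86.07 m/s, rpm = 4505 → n = rpm/60 = 75.083333 rev/s
target J* = 0.8455; solve J* = V/(n·D) for n: n = V/(J*·D) = 86.07/(0.8455 × 0.67) = 151.936944 rev/s
rpm = 60·n = 9116.216669

rpm = 9116.22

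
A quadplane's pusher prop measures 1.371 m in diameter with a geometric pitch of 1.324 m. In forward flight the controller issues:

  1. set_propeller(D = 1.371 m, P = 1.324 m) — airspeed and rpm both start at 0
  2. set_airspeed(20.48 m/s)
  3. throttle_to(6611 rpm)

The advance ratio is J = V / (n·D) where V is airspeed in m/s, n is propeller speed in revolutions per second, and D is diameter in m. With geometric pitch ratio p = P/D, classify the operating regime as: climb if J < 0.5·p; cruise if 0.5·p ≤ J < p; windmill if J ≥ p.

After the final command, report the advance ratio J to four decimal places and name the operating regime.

J = 0.1356, regime = climb

set_propeller: D = 1.371 m, P = 1.324 m (p = P/D = 0.965718); state ← (V=0, rpm=0)
set_airspeed(20.48): V ← 20.48 m/s
throttle_to(6611): rpm ← 6611
final state: V = 20.48 m/s, rpm = 6611 → n = rpm/60 = 110.183333 rev/s
J = V / (n·D) = 20.48 / (110.183333 × 1.371) = 0.135574
regime bands: climb J<0.4829 | cruise [0.4829, 0.9657) | windmill J≥0.9657
J = 0.1356 → climb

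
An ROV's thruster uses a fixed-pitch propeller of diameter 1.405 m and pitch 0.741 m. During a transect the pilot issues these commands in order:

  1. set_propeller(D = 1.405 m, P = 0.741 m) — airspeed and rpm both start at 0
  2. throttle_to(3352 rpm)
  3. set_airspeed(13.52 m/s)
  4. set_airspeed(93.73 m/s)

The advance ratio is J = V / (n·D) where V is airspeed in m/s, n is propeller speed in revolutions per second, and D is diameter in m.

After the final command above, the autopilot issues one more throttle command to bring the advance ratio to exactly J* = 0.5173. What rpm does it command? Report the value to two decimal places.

rpm = 7737.69

set_propeller: D = 1.405 m, P = 0.741 m (p = P/D = 0.527402); state ← (V=0, rpm=0)
throttle_to(3352): rpm ← 3352
set_airspeed(13.52): V ← 13.52 m/s
set_airspeed(93.73): V ← 93.73 m/s
final state: V = 93.73 m/s, rpm = 3352 → n = rpm/60 = 55.866667 rev/s
target J* = 0.5173; solve J* = V/(n·D) for n: n = V/(J*·D) = 93.73/(0.5173 × 1.405) = 128.961422 rev/s
rpm = 60·n = 7737.685340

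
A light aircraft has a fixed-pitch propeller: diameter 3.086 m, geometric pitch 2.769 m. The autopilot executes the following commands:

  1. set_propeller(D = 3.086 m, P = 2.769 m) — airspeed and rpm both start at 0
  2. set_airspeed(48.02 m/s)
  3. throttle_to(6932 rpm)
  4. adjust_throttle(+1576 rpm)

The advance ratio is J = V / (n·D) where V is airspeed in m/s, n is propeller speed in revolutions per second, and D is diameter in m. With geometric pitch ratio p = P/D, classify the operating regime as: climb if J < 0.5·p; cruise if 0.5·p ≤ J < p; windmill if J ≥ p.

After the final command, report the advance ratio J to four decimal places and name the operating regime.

set_propeller: D = 3.086 m, P = 2.769 m (p = P/D = 0.897278); state ← (V=0, rpm=0)
set_airspeed(48.02): V ← 48.02 m/s
throttle_to(6932): rpm ← 6932
adjust_throttle(+1576): rpm ← 6932 +1576 = 8508
final state: V = 48.02 m/s, rpm = 8508 → n = rpm/60 = 141.800000 rev/s
J = V / (n·D) = 48.02 / (141.800000 × 3.086) = 0.109736
regime bands: climb J<0.4486 | cruise [0.4486, 0.8973) | windmill J≥0.8973
J = 0.1097 → climb

J = 0.1097, regime = climb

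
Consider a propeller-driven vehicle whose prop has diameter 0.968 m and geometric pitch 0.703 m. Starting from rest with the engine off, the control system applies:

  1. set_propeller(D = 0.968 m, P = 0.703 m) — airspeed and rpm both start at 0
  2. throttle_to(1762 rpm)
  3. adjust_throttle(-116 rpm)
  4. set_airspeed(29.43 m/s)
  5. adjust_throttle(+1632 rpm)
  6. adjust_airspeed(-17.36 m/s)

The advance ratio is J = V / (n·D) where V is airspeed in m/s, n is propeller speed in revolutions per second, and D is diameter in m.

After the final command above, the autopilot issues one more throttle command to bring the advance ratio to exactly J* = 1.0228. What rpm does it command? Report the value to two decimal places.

rpm = 731.46

set_propeller: D = 0.968 m, P = 0.703 m (p = P/D = 0.726240); state ← (V=0, rpm=0)
throttle_to(1762): rpm ← 1762
adjust_throttle(-116): rpm ← 1762 -116 = 1646
set_airspeed(29.43): V ← 29.43 m/s
adjust_throttle(+1632): rpm ← 1646 +1632 = 3278
adjust_airspeed(-17.36): V ← 29.43 -17.36 = 12.07 m/s
final state: V = 12.07 m/s, rpm = 3278 → n = rpm/60 = 54.633333 rev/s
target J* = 1.0228; solve J* = V/(n·D) for n: n = V/(J*·D) = 12.07/(1.0228 × 0.968) = 12.191052 rev/s
rpm = 60·n = 731.463136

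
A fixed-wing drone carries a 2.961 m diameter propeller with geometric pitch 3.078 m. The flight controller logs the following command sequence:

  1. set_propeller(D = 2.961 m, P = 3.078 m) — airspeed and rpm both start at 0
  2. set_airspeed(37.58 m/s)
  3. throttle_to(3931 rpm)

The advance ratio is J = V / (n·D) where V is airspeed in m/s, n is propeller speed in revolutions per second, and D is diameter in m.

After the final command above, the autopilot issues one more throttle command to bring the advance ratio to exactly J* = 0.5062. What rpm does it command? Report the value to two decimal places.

set_propeller: D = 2.961 m, P = 3.078 m (p = P/D = 1.039514); state ← (V=0, rpm=0)
set_airspeed(37.58): V ← 37.58 m/s
throttle_to(3931): rpm ← 3931
final state: V = 37.58 m/s, rpm = 3931 → n = rpm/60 = 65.516667 rev/s
target J* = 0.5062; solve J* = V/(n·D) for n: n = V/(J*·D) = 37.58/(0.5062 × 2.961) = 25.072418 rev/s
rpm = 60·n = 1504.345107

rpm = 1504.35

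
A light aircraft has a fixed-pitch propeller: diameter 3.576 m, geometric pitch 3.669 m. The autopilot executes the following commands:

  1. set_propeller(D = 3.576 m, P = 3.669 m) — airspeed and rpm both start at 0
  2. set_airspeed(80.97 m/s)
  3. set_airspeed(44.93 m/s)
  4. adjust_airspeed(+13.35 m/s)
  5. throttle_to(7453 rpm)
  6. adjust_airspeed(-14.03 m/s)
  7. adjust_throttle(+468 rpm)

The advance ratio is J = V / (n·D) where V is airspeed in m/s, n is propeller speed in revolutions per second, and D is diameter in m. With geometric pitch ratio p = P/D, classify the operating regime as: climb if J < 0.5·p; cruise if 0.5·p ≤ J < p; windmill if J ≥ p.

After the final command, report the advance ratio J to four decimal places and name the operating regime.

set_propeller: D = 3.576 m, P = 3.669 m (p = P/D = 1.026007); state ← (V=0, rpm=0)
set_airspeed(80.97): V ← 80.97 m/s
set_airspeed(44.93): V ← 44.93 m/s
adjust_airspeed(+13.35): V ← 44.93 +13.35 = 58.28 m/s
throttle_to(7453): rpm ← 7453
adjust_airspeed(-14.03): V ← 58.28 -14.03 = 44.25 m/s
adjust_throttle(+468): rpm ← 7453 +468 = 7921
final state: V = 44.25 m/s, rpm = 7921 → n = rpm/60 = 132.016667 rev/s
J = V / (n·D) = 44.25 / (132.016667 × 3.576) = 0.093732
regime bands: climb J<0.5130 | cruise [0.5130, 1.0260) | windmill J≥1.0260
J = 0.0937 → climb

J = 0.0937, regime = climb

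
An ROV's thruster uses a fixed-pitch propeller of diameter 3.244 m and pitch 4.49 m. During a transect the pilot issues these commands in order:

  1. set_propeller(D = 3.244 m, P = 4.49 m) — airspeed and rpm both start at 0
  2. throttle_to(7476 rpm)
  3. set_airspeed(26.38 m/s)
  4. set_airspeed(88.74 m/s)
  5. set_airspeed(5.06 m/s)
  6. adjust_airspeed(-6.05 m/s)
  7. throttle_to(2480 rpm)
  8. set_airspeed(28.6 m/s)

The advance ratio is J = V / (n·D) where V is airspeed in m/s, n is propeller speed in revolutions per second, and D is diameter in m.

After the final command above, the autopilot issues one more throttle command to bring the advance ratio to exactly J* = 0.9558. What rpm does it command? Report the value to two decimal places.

set_propeller: D = 3.244 m, P = 4.49 m (p = P/D = 1.384094); state ← (V=0, rpm=0)
throttle_to(7476): rpm ← 7476
set_airspeed(26.38): V ← 26.38 m/s
set_airspeed(88.74): V ← 88.74 m/s
set_airspeed(5.06): V ← 5.06 m/s
adjust_airspeed(-6.05): V ← 5.06 -6.05 = -0.99 m/s
throttle_to(2480): rpm ← 2480
set_airspeed(28.6): V ← 28.6 m/s
final state: V = 28.6 m/s, rpm = 2480 → n = rpm/60 = 41.333333 rev/s
target J* = 0.9558; solve J* = V/(n·D) for n: n = V/(J*·D) = 28.6/(0.9558 × 3.244) = 9.223976 rev/s
rpm = 60·n = 553.438556

rpm = 553.44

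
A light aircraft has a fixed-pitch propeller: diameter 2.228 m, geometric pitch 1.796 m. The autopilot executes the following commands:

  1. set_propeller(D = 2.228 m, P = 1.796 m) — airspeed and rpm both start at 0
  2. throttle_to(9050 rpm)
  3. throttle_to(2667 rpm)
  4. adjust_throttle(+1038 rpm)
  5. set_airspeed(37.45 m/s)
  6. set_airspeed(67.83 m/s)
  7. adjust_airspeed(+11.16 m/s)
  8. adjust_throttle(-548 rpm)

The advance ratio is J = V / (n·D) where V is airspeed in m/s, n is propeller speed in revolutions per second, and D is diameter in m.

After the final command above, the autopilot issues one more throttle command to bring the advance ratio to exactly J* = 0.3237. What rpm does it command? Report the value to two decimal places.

rpm = 6571.51

set_propeller: D = 2.228 m, P = 1.796 m (p = P/D = 0.806104); state ← (V=0, rpm=0)
throttle_to(9050): rpm ← 9050
throttle_to(2667): rpm ← 2667
adjust_throttle(+1038): rpm ← 2667 +1038 = 3705
set_airspeed(37.45): V ← 37.45 m/s
set_airspeed(67.83): V ← 67.83 m/s
adjust_airspeed(+11.16): V ← 67.83 +11.16 = 78.99 m/s
adjust_throttle(-548): rpm ← 3705 -548 = 3157
final state: V = 78.99 m/s, rpm = 3157 → n = rpm/60 = 52.616667 rev/s
target J* = 0.3237; solve J* = V/(n·D) for n: n = V/(J*·D) = 78.99/(0.3237 × 2.228) = 109.525244 rev/s
rpm = 60·n = 6571.514618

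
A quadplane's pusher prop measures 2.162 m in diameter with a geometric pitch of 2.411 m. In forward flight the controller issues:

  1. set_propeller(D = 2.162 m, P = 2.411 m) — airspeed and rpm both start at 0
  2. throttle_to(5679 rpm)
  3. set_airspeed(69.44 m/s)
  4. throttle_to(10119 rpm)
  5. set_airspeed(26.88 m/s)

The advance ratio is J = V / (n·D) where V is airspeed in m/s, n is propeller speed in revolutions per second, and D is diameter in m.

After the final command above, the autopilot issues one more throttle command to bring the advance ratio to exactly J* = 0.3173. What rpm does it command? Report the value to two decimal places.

rpm = 2351.01

set_propeller: D = 2.162 m, P = 2.411 m (p = P/D = 1.115171); state ← (V=0, rpm=0)
throttle_to(5679): rpm ← 5679
set_airspeed(69.44): V ← 69.44 m/s
throttle_to(10119): rpm ← 10119
set_airspeed(26.88): V ← 26.88 m/s
final state: V = 26.88 m/s, rpm = 10119 → n = rpm/60 = 168.650000 rev/s
target J* = 0.3173; solve J* = V/(n·D) for n: n = V/(J*·D) = 26.88/(0.3173 × 2.162) = 39.183525 rev/s
rpm = 60·n = 2351.011498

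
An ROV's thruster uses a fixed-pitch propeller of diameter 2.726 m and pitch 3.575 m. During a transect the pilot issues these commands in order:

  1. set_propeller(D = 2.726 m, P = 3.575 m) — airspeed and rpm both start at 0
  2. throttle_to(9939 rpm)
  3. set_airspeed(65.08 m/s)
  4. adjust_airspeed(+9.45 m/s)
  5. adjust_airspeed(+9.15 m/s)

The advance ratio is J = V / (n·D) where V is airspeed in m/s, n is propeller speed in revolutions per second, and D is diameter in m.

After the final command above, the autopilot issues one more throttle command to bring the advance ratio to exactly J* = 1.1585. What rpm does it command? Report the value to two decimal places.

rpm = 1589.83

set_propeller: D = 2.726 m, P = 3.575 m (p = P/D = 1.311445); state ← (V=0, rpm=0)
throttle_to(9939): rpm ← 9939
set_airspeed(65.08): V ← 65.08 m/s
adjust_airspeed(+9.45): V ← 65.08 +9.45 = 74.53 m/s
adjust_airspeed(+9.15): V ← 74.53 +9.15 = 83.68 m/s
final state: V = 83.68 m/s, rpm = 9939 → n = rpm/60 = 165.650000 rev/s
target J* = 1.1585; solve J* = V/(n·D) for n: n = V/(J*·D) = 83.68/(1.1585 × 2.726) = 26.497188 rev/s
rpm = 60·n = 1589.831261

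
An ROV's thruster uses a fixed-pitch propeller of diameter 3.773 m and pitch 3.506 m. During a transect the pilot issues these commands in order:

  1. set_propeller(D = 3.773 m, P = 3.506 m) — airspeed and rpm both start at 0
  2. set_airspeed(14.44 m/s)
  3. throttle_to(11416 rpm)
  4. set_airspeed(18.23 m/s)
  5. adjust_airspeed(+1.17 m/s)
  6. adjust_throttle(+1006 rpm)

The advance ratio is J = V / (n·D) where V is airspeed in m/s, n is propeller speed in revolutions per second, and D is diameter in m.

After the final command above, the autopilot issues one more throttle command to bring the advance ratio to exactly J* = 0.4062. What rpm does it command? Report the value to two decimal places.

rpm = 759.50

set_propeller: D = 3.773 m, P = 3.506 m (p = P/D = 0.929234); state ← (V=0, rpm=0)
set_airspeed(14.44): V ← 14.44 m/s
throttle_to(11416): rpm ← 11416
set_airspeed(18.23): V ← 18.23 m/s
adjust_airspeed(+1.17): V ← 18.23 +1.17 = 19.4 m/s
adjust_throttle(+1006): rpm ← 11416 +1006 = 12422
final state: V = 19.4 m/s, rpm = 12422 → n = rpm/60 = 207.033333 rev/s
target J* = 0.4062; solve J* = V/(n·D) for n: n = V/(J*·D) = 19.4/(0.4062 × 3.773) = 12.658289 rev/s
rpm = 60·n = 759.497338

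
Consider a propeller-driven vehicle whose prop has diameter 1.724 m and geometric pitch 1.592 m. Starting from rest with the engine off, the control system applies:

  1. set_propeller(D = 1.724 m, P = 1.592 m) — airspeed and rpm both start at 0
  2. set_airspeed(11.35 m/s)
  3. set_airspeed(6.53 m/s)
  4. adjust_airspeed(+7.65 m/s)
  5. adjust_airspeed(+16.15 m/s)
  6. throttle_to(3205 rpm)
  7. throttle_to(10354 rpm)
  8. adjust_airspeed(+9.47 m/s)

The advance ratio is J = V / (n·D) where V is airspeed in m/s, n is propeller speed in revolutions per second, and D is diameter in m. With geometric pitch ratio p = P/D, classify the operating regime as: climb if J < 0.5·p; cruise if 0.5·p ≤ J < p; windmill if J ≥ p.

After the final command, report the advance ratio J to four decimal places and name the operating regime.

set_propeller: D = 1.724 m, P = 1.592 m (p = P/D = 0.923434); state ← (V=0, rpm=0)
set_airspeed(11.35): V ← 11.35 m/s
set_airspeed(6.53): V ← 6.53 m/s
adjust_airspeed(+7.65): V ← 6.53 +7.65 = 14.18 m/s
adjust_airspeed(+16.15): V ← 14.18 +16.15 = 30.33 m/s
throttle_to(3205): rpm ← 3205
throttle_to(10354): rpm ← 10354
adjust_airspeed(+9.47): V ← 30.33 +9.47 = 39.8 m/s
final state: V = 39.8 m/s, rpm = 10354 → n = rpm/60 = 172.566667 rev/s
J = V / (n·D) = 39.8 / (172.566667 × 1.724) = 0.133779
regime bands: climb J<0.4617 | cruise [0.4617, 0.9234) | windmill J≥0.9234
J = 0.1338 → climb

J = 0.1338, regime = climb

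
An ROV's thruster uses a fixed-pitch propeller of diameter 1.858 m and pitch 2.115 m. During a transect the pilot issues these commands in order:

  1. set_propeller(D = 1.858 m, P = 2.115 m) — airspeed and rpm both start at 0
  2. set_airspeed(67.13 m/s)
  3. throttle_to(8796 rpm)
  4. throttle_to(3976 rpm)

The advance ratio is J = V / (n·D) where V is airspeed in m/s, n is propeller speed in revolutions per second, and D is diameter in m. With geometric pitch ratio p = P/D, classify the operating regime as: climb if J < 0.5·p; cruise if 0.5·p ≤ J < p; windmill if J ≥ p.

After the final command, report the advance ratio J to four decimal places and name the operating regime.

J = 0.5452, regime = climb

set_propeller: D = 1.858 m, P = 2.115 m (p = P/D = 1.138321); state ← (V=0, rpm=0)
set_airspeed(67.13): V ← 67.13 m/s
throttle_to(8796): rpm ← 8796
throttle_to(3976): rpm ← 3976
final state: V = 67.13 m/s, rpm = 3976 → n = rpm/60 = 66.266667 rev/s
J = V / (n·D) = 67.13 / (66.266667 × 1.858) = 0.545225
regime bands: climb J<0.5692 | cruise [0.5692, 1.1383) | windmill J≥1.1383
J = 0.5452 → climb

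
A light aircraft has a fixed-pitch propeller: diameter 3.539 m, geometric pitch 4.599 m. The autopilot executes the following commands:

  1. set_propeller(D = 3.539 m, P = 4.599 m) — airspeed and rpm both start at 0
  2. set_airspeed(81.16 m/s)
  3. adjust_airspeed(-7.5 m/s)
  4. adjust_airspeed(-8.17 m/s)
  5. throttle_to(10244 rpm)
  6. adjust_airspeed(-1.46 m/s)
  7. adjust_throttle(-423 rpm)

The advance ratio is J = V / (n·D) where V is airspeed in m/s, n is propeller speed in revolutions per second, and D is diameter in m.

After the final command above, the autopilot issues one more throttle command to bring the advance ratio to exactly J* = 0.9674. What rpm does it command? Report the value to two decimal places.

set_propeller: D = 3.539 m, P = 4.599 m (p = P/D = 1.299520); state ← (V=0, rpm=0)
set_airspeed(81.16): V ← 81.16 m/s
adjust_airspeed(-7.5): V ← 81.16 -7.5 = 73.66 m/s
adjust_airspeed(-8.17): V ← 73.66 -8.17 = 65.49 m/s
throttle_to(10244): rpm ← 10244
adjust_airspeed(-1.46): V ← 65.49 -1.46 = 64.03 m/s
adjust_throttle(-423): rpm ← 10244 -423 = 9821
final state: V = 64.03 m/s, rpm = 9821 → n = rpm/60 = 163.683333 rev/s
target J* = 0.9674; solve J* = V/(n·D) for n: n = V/(J*·D) = 64.03/(0.9674 × 3.539) = 18.702379 rev/s
rpm = 60·n = 1122.142746

rpm = 1122.14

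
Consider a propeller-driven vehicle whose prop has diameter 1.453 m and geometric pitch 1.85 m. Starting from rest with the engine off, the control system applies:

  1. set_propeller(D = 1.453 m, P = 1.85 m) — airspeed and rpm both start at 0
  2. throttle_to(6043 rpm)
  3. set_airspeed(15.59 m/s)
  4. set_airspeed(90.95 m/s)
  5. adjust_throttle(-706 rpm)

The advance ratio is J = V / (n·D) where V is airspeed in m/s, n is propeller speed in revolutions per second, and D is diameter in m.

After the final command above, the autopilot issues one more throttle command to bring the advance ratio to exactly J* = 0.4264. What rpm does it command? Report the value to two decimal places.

set_propeller: D = 1.453 m, P = 1.85 m (p = P/D = 1.273228); state ← (V=0, rpm=0)
throttle_to(6043): rpm ← 6043
set_airspeed(15.59): V ← 15.59 m/s
set_airspeed(90.95): V ← 90.95 m/s
adjust_throttle(-706): rpm ← 6043 -706 = 5337
final state: V = 90.95 m/s, rpm = 5337 → n = rpm/60 = 88.950000 rev/s
target J* = 0.4264; solve J* = V/(n·D) for n: n = V/(J*·D) = 90.95/(0.4264 × 1.453) = 146.797917 rev/s
rpm = 60·n = 8807.875018

rpm = 8807.88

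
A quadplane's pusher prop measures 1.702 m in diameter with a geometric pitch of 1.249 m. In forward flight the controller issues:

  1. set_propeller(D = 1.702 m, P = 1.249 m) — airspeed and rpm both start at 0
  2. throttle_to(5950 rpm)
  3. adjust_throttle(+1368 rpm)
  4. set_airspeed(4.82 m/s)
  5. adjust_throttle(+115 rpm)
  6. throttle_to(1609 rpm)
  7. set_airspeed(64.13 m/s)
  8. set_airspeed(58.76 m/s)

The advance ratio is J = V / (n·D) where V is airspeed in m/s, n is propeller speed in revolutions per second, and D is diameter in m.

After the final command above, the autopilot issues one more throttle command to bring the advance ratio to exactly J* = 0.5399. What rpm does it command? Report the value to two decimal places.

rpm = 3836.72

set_propeller: D = 1.702 m, P = 1.249 m (p = P/D = 0.733843); state ← (V=0, rpm=0)
throttle_to(5950): rpm ← 5950
adjust_throttle(+1368): rpm ← 5950 +1368 = 7318
set_airspeed(4.82): V ← 4.82 m/s
adjust_throttle(+115): rpm ← 7318 +115 = 7433
throttle_to(1609): rpm ← 1609
set_airspeed(64.13): V ← 64.13 m/s
set_airspeed(58.76): V ← 58.76 m/s
final state: V = 58.76 m/s, rpm = 1609 → n = rpm/60 = 26.816667 rev/s
target J* = 0.5399; solve J* = V/(n·D) for n: n = V/(J*·D) = 58.76/(0.5399 × 1.702) = 63.945340 rev/s
rpm = 60·n = 3836.720427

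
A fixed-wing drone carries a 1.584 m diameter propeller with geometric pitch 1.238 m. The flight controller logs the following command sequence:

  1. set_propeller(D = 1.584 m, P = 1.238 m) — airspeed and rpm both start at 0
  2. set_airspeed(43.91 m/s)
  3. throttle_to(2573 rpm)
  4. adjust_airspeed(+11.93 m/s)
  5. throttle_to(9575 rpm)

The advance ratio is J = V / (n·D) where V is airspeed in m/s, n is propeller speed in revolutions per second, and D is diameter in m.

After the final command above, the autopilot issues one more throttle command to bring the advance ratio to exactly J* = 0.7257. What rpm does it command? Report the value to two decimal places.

rpm = 2914.64

set_propeller: D = 1.584 m, P = 1.238 m (p = P/D = 0.781566); state ← (V=0, rpm=0)
set_airspeed(43.91): V ← 43.91 m/s
throttle_to(2573): rpm ← 2573
adjust_airspeed(+11.93): V ← 43.91 +11.93 = 55.84 m/s
throttle_to(9575): rpm ← 9575
final state: V = 55.84 m/s, rpm = 9575 → n = rpm/60 = 159.583333 rev/s
target J* = 0.7257; solve J* = V/(n·D) for n: n = V/(J*·D) = 55.84/(0.7257 × 1.584) = 48.577271 rev/s
rpm = 60·n = 2914.636234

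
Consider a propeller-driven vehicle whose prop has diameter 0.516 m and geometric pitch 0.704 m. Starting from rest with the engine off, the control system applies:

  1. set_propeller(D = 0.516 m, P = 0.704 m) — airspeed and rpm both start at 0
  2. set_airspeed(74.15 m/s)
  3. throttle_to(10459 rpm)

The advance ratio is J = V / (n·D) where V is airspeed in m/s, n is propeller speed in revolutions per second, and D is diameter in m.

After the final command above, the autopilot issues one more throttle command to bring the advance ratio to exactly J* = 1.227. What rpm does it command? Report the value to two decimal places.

set_propeller: D = 0.516 m, P = 0.704 m (p = P/D = 1.364341); state ← (V=0, rpm=0)
set_airspeed(74.15): V ← 74.15 m/s
throttle_to(10459): rpm ← 10459
final state: V = 74.15 m/s, rpm = 10459 → n = rpm/60 = 174.316667 rev/s
target J* = 1.227; solve J* = V/(n·D) for n: n = V/(J*·D) = 74.15/(1.227 × 0.516) = 117.116178 rev/s
rpm = 60·n = 7026.970679

rpm = 7026.97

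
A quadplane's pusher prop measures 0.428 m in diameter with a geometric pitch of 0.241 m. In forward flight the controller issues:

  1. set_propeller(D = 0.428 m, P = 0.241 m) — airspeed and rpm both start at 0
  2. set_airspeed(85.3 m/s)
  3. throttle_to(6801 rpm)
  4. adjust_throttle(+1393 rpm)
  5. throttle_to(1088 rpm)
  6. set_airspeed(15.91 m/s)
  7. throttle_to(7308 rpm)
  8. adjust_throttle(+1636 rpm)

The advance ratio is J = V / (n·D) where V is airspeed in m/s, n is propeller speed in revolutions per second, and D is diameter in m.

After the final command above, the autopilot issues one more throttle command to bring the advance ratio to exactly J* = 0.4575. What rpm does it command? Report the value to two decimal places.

rpm = 4875.13

set_propeller: D = 0.428 m, P = 0.241 m (p = P/D = 0.563084); state ← (V=0, rpm=0)
set_airspeed(85.3): V ← 85.3 m/s
throttle_to(6801): rpm ← 6801
adjust_throttle(+1393): rpm ← 6801 +1393 = 8194
throttle_to(1088): rpm ← 1088
set_airspeed(15.91): V ← 15.91 m/s
throttle_to(7308): rpm ← 7308
adjust_throttle(+1636): rpm ← 7308 +1636 = 8944
final state: V = 15.91 m/s, rpm = 8944 → n = rpm/60 = 149.066667 rev/s
target J* = 0.4575; solve J* = V/(n·D) for n: n = V/(J*·D) = 15.91/(0.4575 × 0.428) = 81.252234 rev/s
rpm = 60·n = 4875.134059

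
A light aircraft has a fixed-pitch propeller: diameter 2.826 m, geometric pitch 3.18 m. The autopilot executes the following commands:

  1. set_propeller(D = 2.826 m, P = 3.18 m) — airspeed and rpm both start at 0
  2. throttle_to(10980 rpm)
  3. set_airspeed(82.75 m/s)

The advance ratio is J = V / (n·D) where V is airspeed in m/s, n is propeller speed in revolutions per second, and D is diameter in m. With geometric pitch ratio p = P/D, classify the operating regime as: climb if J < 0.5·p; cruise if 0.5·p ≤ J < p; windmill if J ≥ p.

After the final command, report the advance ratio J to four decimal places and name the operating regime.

set_propeller: D = 2.826 m, P = 3.18 m (p = P/D = 1.125265); state ← (V=0, rpm=0)
throttle_to(10980): rpm ← 10980
set_airspeed(82.75): V ← 82.75 m/s
final state: V = 82.75 m/s, rpm = 10980 → n = rpm/60 = 183.000000 rev/s
J = V / (n·D) = 82.75 / (183.000000 × 2.826) = 0.160009
regime bands: climb J<0.5626 | cruise [0.5626, 1.1253) | windmill J≥1.1253
J = 0.1600 → climb

J = 0.1600, regime = climb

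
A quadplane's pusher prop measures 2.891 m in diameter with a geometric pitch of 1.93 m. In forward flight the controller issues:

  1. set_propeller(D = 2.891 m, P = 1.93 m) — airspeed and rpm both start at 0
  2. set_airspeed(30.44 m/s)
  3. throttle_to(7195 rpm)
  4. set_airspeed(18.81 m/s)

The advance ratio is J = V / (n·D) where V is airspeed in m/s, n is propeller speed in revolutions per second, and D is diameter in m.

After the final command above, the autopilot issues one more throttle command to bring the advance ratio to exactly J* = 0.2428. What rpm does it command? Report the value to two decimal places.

rpm = 1607.84

set_propeller: D = 2.891 m, P = 1.93 m (p = P/D = 0.667589); state ← (V=0, rpm=0)
set_airspeed(30.44): V ← 30.44 m/s
throttle_to(7195): rpm ← 7195
set_airspeed(18.81): V ← 18.81 m/s
final state: V = 18.81 m/s, rpm = 7195 → n = rpm/60 = 119.916667 rev/s
target J* = 0.2428; solve J* = V/(n·D) for n: n = V/(J*·D) = 18.81/(0.2428 × 2.891) = 26.797361 rev/s
rpm = 60·n = 1607.841640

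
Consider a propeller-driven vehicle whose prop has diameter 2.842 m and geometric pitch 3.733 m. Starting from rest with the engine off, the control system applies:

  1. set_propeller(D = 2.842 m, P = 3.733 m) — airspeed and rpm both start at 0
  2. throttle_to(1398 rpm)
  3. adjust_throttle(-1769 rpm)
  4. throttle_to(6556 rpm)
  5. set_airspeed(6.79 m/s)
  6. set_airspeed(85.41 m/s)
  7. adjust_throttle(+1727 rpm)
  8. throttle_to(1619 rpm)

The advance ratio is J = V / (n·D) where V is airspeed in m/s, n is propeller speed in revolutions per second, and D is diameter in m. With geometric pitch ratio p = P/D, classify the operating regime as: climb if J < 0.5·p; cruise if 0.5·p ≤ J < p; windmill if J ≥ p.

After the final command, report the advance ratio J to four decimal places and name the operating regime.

J = 1.1138, regime = cruise

set_propeller: D = 2.842 m, P = 3.733 m (p = P/D = 1.313512); state ← (V=0, rpm=0)
throttle_to(1398): rpm ← 1398
adjust_throttle(-1769): rpm ← 1398 -1769 = -371
throttle_to(6556): rpm ← 6556
set_airspeed(6.79): V ← 6.79 m/s
set_airspeed(85.41): V ← 85.41 m/s
adjust_throttle(+1727): rpm ← 6556 +1727 = 8283
throttle_to(1619): rpm ← 1619
final state: V = 85.41 m/s, rpm = 1619 → n = rpm/60 = 26.983333 rev/s
J = V / (n·D) = 85.41 / (26.983333 × 2.842) = 1.113753
regime bands: climb J<0.6568 | cruise [0.6568, 1.3135) | windmill J≥1.3135
J = 1.1138 → cruise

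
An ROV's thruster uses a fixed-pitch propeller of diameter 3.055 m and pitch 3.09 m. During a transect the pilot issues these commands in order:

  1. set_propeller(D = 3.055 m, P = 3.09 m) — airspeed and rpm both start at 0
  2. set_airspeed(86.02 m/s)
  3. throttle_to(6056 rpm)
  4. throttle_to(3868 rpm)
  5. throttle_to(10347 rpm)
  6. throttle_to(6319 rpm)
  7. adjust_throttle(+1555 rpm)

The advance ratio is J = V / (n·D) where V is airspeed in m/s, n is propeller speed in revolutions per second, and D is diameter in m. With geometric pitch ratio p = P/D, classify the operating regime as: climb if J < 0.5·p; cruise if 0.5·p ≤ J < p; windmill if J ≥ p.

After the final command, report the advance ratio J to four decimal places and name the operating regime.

set_propeller: D = 3.055 m, P = 3.09 m (p = P/D = 1.011457); state ← (V=0, rpm=0)
set_airspeed(86.02): V ← 86.02 m/s
throttle_to(6056): rpm ← 6056
throttle_to(3868): rpm ← 3868
throttle_to(10347): rpm ← 10347
throttle_to(6319): rpm ← 6319
adjust_throttle(+1555): rpm ← 6319 +1555 = 7874
final state: V = 86.02 m/s, rpm = 7874 → n = rpm/60 = 131.233333 rev/s
J = V / (n·D) = 86.02 / (131.233333 × 3.055) = 0.214558
regime bands: climb J<0.5057 | cruise [0.5057, 1.0115) | windmill J≥1.0115
J = 0.2146 → climb

J = 0.2146, regime = climb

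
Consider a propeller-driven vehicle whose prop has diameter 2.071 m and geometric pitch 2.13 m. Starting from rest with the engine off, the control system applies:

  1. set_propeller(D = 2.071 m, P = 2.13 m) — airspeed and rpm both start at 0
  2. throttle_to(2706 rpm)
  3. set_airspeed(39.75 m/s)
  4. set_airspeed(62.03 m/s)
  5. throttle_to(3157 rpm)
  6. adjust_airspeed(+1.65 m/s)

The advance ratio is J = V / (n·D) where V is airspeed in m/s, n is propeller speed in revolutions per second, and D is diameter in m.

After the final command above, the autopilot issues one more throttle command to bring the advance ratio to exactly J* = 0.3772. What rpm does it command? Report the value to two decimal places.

set_propeller: D = 2.071 m, P = 2.13 m (p = P/D = 1.028489); state ← (V=0, rpm=0)
throttle_to(2706): rpm ← 2706
set_airspeed(39.75): V ← 39.75 m/s
set_airspeed(62.03): V ← 62.03 m/s
throttle_to(3157): rpm ← 3157
adjust_airspeed(+1.65): V ← 62.03 +1.65 = 63.68 m/s
final state: V = 63.68 m/s, rpm = 3157 → n = rpm/60 = 52.616667 rev/s
target J* = 0.3772; solve J* = V/(n·D) for n: n = V/(J*·D) = 63.68/(0.3772 × 2.071) = 81.517579 rev/s
rpm = 60·n = 4891.054726

rpm = 4891.05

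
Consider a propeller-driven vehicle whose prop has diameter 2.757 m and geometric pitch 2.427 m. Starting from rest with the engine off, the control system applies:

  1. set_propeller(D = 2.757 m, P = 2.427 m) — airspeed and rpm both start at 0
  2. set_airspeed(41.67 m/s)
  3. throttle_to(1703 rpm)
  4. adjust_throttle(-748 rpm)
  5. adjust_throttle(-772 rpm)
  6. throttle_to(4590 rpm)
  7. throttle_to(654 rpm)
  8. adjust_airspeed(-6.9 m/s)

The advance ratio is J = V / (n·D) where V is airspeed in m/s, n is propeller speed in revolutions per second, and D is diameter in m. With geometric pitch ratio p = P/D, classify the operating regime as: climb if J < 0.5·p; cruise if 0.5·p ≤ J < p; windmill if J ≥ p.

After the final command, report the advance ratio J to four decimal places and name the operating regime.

J = 1.1570, regime = windmill

set_propeller: D = 2.757 m, P = 2.427 m (p = P/D = 0.880305); state ← (V=0, rpm=0)
set_airspeed(41.67): V ← 41.67 m/s
throttle_to(1703): rpm ← 1703
adjust_throttle(-748): rpm ← 1703 -748 = 955
adjust_throttle(-772): rpm ← 955 -772 = 183
throttle_to(4590): rpm ← 4590
throttle_to(654): rpm ← 654
adjust_airspeed(-6.9): V ← 41.67 -6.9 = 34.77 m/s
final state: V = 34.77 m/s, rpm = 654 → n = rpm/60 = 10.900000 rev/s
J = V / (n·D) = 34.77 / (10.900000 × 2.757) = 1.157021
regime bands: climb J<0.4402 | cruise [0.4402, 0.8803) | windmill J≥0.8803
J = 1.1570 → windmill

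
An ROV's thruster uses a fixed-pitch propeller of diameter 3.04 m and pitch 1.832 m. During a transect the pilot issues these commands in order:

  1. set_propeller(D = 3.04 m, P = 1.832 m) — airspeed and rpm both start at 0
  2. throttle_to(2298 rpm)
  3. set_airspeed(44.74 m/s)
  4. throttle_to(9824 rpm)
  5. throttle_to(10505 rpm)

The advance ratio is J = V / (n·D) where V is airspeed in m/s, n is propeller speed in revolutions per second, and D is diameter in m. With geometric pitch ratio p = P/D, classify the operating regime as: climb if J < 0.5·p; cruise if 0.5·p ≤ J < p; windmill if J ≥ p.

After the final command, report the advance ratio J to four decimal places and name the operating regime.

J = 0.0841, regime = climb

set_propeller: D = 3.04 m, P = 1.832 m (p = P/D = 0.602632); state ← (V=0, rpm=0)
throttle_to(2298): rpm ← 2298
set_airspeed(44.74): V ← 44.74 m/s
throttle_to(9824): rpm ← 9824
throttle_to(10505): rpm ← 10505
final state: V = 44.74 m/s, rpm = 10505 → n = rpm/60 = 175.083333 rev/s
J = V / (n·D) = 44.74 / (175.083333 × 3.04) = 0.084058
regime bands: climb J<0.3013 | cruise [0.3013, 0.6026) | windmill J≥0.6026
J = 0.0841 → climb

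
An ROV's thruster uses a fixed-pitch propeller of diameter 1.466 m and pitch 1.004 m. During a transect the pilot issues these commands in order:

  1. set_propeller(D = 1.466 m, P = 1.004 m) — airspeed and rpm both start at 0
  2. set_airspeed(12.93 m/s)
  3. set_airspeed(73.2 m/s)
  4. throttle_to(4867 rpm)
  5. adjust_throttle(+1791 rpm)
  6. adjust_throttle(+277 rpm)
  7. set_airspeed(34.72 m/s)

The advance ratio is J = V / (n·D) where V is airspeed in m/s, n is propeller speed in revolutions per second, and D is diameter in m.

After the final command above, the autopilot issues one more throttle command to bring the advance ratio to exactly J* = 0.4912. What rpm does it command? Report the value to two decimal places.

set_propeller: D = 1.466 m, P = 1.004 m (p = P/D = 0.684857); state ← (V=0, rpm=0)
set_airspeed(12.93): V ← 12.93 m/s
set_airspeed(73.2): V ← 73.2 m/s
throttle_to(4867): rpm ← 4867
adjust_throttle(+1791): rpm ← 4867 +1791 = 6658
adjust_throttle(+277): rpm ← 6658 +277 = 6935
set_airspeed(34.72): V ← 34.72 m/s
final state: V = 34.72 m/s, rpm = 6935 → n = rpm/60 = 115.583333 rev/s
target J* = 0.4912; solve J* = V/(n·D) for n: n = V/(J*·D) = 34.72/(0.4912 × 1.466) = 48.215579 rev/s
rpm = 60·n = 2892.934751

rpm = 2892.93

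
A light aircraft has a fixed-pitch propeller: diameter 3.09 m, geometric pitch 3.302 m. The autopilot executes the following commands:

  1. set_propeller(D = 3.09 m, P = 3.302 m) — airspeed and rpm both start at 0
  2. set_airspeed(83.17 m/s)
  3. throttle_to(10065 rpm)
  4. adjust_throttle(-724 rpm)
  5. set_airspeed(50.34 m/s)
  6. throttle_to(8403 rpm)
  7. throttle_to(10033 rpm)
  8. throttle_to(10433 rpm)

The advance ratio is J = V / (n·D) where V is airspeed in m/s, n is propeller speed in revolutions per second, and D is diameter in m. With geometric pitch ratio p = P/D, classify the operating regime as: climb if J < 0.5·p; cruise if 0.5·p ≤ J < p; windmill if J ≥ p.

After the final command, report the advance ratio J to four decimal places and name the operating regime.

set_propeller: D = 3.09 m, P = 3.302 m (p = P/D = 1.068608); state ← (V=0, rpm=0)
set_airspeed(83.17): V ← 83.17 m/s
throttle_to(10065): rpm ← 10065
adjust_throttle(-724): rpm ← 10065 -724 = 9341
set_airspeed(50.34): V ← 50.34 m/s
throttle_to(8403): rpm ← 8403
throttle_to(10033): rpm ← 10033
throttle_to(10433): rpm ← 10433
final state: V = 50.34 m/s, rpm = 10433 → n = rpm/60 = 173.883333 rev/s
J = V / (n·D) = 50.34 / (173.883333 × 3.09) = 0.093691
regime bands: climb J<0.5343 | cruise [0.5343, 1.0686) | windmill J≥1.0686
J = 0.0937 → climb

J = 0.0937, regime = climb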